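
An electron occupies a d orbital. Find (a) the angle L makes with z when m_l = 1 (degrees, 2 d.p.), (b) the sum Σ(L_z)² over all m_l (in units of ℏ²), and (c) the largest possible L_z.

For a d orbital, l = 2.
For m_l = 1: cos θ = 1/√6, θ ≈ 65.91°.
Σ m_l² = 10, so Σ(L_z)² = 10 ℏ².
L_z,max = lℏ = 2ℏ.

θ(m_l=1) ≈ 65.91°; Σ(L_z)² = 10 ℏ²; L_z,max = 2ℏ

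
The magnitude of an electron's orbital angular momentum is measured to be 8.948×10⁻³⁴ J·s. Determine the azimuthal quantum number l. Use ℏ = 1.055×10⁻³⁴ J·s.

Dividing by ℏ: |L|/ℏ ≈ 8.482.
Set l(l+1) = 71.94; the integer solution is l = 8.

l = 8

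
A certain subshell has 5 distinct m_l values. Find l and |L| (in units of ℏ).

Since there are 2l+1 = 5 values of m_l, l = 2.
|L| = ℏ√(l(l+1)) = ℏ√(2·3) = √6 ℏ.

l = 2, |L| = √6 ℏ ≈ 2.449ℏ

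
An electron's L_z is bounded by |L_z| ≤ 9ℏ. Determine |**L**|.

L_z,max = lℏ, so l = 9.
Then |L| = ℏ√(9·10) = 3√10 ℏ.

|L| = 3√10 ℏ ≈ 9.487ℏ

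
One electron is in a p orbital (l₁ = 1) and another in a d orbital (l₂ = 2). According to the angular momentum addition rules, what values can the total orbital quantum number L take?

L runs from |1 − 2| = 1 to 1 + 2 = 3.
Allowed values: L = 1, 2, 3.

L = 1, 2, 3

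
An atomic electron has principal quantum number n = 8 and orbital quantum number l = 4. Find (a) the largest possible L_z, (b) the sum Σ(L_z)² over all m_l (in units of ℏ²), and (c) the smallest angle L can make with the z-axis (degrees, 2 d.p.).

L_z,max = lℏ = 4ℏ.
Σ m_l² = 60, so Σ(L_z)² = 60 ℏ².
cos θ_min = 4/√20, so θ_min ≈ 26.57°.

L_z,max = 4ℏ; Σ(L_z)² = 60 ℏ²; θ_min ≈ 26.57°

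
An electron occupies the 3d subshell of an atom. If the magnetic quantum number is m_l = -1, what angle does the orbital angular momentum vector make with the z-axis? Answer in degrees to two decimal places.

The 3d subshell has l = 2.
|L| = ℏ√(l(l+1)) = √6 ℏ.
L_z = m_l ℏ = −1ℏ.
cos θ = L_z/|L| = -1/√6, so θ ≈ 114.09°.

θ ≈ 114.09°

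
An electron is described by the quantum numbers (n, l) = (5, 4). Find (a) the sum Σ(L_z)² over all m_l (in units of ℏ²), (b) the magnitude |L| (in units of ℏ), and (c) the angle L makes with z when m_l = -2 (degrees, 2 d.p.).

Σ m_l² = 60, so Σ(L_z)² = 60 ℏ².
|L| = ℏ√(4·5) = 2√5 ℏ ≈ 4.472ℏ.
For m_l = -2: cos θ = -2/√20, θ ≈ 116.57°.

Σ(L_z)² = 60 ℏ²; |L| = 2√5 ℏ ≈ 4.472ℏ; θ(m_l=-2) ≈ 116.57°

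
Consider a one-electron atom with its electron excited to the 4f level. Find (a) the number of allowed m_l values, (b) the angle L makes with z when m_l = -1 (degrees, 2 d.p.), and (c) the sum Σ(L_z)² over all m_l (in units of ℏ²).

The 4f level has l = 3.
There are 2l+1 = 7 values of m_l.
For m_l = -1: cos θ = -1/√12, θ ≈ 106.78°.
Σ m_l² = 28, so Σ(L_z)² = 28 ℏ².

7 values; θ(m_l=-1) ≈ 106.78°; Σ(L_z)² = 28 ℏ²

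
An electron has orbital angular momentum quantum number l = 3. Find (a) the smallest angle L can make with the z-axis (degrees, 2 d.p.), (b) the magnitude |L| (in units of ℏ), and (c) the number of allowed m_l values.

θ_min ≈ 30.00°; |L| = 2√3 ℏ ≈ 3.464ℏ; 7 values

cos θ_min = 3/√12, so θ_min ≈ 30.00°.
|L| = ℏ√(3·4) = 2√3 ℏ ≈ 3.464ℏ.
There are 2l+1 = 7 values of m_l.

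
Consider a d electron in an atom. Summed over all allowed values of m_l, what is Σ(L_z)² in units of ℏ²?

Σ(L_z)² = 10 ℏ²

For a d orbital, l = 2.
The allowed m_l values are -2, -1, 0, 1, 2.
Σ m_l² = l(l+1)(2l+1)/3 = 2·3·5/3 = 10.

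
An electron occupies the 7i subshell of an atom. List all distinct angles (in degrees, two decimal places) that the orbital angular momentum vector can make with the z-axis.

The 7i subshell has l = 6.
|L| = √(l(l+1)) ℏ = √42 ℏ.
cos θ = m_l/√42 for each m_l ∈ {-6, -5, -4, -3, -2, -1, 0, 1, 2, 3, 4, 5, 6}.

θ ∈ {22.21°, 39.51°, 51.89°, 62.42°, 72.02°, 81.12°, 90.00°, 98.88°, 107.98°, 117.58°, 128.11°, 140.49°, 157.79°}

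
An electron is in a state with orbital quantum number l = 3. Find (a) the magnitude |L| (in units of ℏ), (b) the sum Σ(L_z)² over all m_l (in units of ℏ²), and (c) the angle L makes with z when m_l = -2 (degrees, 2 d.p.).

|L| = 2√3 ℏ ≈ 3.464ℏ; Σ(L_z)² = 28 ℏ²; θ(m_l=-2) ≈ 125.26°

|L| = ℏ√(3·4) = 2√3 ℏ ≈ 3.464ℏ.
Σ m_l² = 28, so Σ(L_z)² = 28 ℏ².
For m_l = -2: cos θ = -2/√12, θ ≈ 125.26°.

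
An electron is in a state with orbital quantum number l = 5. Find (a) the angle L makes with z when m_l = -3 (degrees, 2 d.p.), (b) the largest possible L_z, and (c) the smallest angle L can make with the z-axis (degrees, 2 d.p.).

For m_l = -3: cos θ = -3/√30, θ ≈ 123.21°.
L_z,max = lℏ = 5ℏ.
cos θ_min = 5/√30, so θ_min ≈ 24.09°.

θ(m_l=-3) ≈ 123.21°; L_z,max = 5ℏ; θ_min ≈ 24.09°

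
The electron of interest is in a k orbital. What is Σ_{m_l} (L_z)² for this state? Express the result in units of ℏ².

Σ(L_z)² = 280 ℏ²

For a k orbital, l = 7.
m_l runs from −7 to 7, i.e. {-7, -6, -5, -4, -3, -2, -1, 0, 1, 2, 3, 4, 5, 6, 7}.
Summing m² from −7 to 7: Σ m_l² = 280.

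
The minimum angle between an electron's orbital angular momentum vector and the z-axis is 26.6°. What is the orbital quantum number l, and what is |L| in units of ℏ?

cos²θ_min = l/(l+1) = 0.7995.
l = cos²θ/sin²θ ≈ 4.
Then |L| = ℏ√(4·5) = 2√5 ℏ.

l = 4, |L| = 2√5 ℏ ≈ 4.472ℏ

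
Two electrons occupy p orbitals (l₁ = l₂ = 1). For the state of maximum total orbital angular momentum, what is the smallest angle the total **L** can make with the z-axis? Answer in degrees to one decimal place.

By the triangle rule, |l₁ − l₂| ≤ L ≤ l₁ + l₂.
So L can be 0, 1, 2.
The maximum is L = 2, with |L_tot| = ℏ√(2·3) = √6 ℏ.
The minimum angle with z is arccos(2/√6) ≈ 35.3°.

θ_min ≈ 35.3°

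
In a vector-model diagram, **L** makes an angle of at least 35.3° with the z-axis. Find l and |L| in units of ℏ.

cos θ_min = l/√(l(l+1)) = √(l/(l+1)), so l/(l+1) = cos²(35.3°) = 0.6661.
l = cos²θ/sin²θ ≈ 2.
Then |L| = ℏ√(2·3) = √6 ℏ.

l = 2, |L| = √6 ℏ ≈ 2.449ℏ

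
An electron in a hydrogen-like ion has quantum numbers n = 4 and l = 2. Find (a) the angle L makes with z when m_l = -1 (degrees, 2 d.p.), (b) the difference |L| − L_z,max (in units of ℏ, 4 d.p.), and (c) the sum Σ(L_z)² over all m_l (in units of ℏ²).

θ(m_l=-1) ≈ 114.09°; |L|−L_z,max ≈ 0.4495ℏ; Σ(L_z)² = 10 ℏ²

For m_l = -1: cos θ = -1/√6, θ ≈ 114.09°.
|L| − L_z,max = (√6 − 2)ℏ ≈ 0.4495ℏ.
Σ m_l² = 10, so Σ(L_z)² = 10 ℏ².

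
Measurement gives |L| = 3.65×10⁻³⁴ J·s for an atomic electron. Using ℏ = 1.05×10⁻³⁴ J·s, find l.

l = 3

Dividing by ℏ: |L|/ℏ ≈ 3.476.
(|L|/ℏ)² = l(l+1) ≈ 12.08 ⇒ l = 3.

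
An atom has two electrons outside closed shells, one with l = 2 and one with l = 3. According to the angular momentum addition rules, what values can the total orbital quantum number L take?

L = 1, 2, 3, 4, 5

The total orbital quantum number L ranges from |l₁ − l₂| to l₁ + l₂ in integer steps.
Allowed values: L = 1, 2, 3, 4, 5.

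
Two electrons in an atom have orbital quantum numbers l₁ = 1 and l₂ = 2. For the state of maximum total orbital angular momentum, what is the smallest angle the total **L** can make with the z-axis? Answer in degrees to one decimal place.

θ_min ≈ 30.0°

The total orbital quantum number L ranges from |l₁ − l₂| to l₁ + l₂ in integer steps.
So L can be 1, 2, 3.
The maximum is L = 3, with |L_tot| = ℏ√(3·4) = 2√3 ℏ.
The minimum angle with z is arccos(3/√12) ≈ 30.0°.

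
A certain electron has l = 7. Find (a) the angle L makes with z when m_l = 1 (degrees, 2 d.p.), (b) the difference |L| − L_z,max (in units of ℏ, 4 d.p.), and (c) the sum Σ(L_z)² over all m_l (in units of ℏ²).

θ(m_l=1) ≈ 82.32°; |L|−L_z,max ≈ 0.4833ℏ; Σ(L_z)² = 280 ℏ²

For m_l = 1: cos θ = 1/√56, θ ≈ 82.32°.
|L| − L_z,max = (2√14 − 7)ℏ ≈ 0.4833ℏ.
Σ m_l² = 280, so Σ(L_z)² = 280 ℏ².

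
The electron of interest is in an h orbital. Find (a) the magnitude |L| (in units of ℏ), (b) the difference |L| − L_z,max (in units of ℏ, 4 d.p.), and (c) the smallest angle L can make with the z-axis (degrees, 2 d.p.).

|L| = √30 ℏ ≈ 5.477ℏ; |L|−L_z,max ≈ 0.4772ℏ; θ_min ≈ 24.09°

For an h orbital, l = 5.
|L| = ℏ√(5·6) = √30 ℏ ≈ 5.477ℏ.
|L| − L_z,max = (√30 − 5)ℏ ≈ 0.4772ℏ.
cos θ_min = 5/√30, so θ_min ≈ 24.09°.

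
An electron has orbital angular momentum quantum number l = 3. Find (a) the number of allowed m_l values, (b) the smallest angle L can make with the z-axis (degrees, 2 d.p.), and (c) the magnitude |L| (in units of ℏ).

There are 2l+1 = 7 values of m_l.
cos θ_min = 3/√12, so θ_min ≈ 30.00°.
|L| = ℏ√(3·4) = 2√3 ℏ ≈ 3.464ℏ.

7 values; θ_min ≈ 30.00°; |L| = 2√3 ℏ ≈ 3.464ℏ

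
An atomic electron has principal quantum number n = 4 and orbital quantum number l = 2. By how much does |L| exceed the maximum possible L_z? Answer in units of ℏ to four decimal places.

|L| = √6 ℏ ≈ 2.4495ℏ, while L_z,max = lℏ = 2ℏ.
The difference is (√6 − 2)ℏ ≈ 0.4495ℏ.

|L| − L_z,max ≈ 0.4495ℏ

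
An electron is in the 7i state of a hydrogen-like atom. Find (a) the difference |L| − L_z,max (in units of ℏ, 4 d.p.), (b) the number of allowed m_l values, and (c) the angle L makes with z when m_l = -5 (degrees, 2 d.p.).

|L|−L_z,max ≈ 0.4807ℏ; 13 values; θ(m_l=-5) ≈ 140.49°

For 7i, l = 6.
|L| − L_z,max = (√42 − 6)ℏ ≈ 0.4807ℏ.
There are 2l+1 = 13 values of m_l.
For m_l = -5: cos θ = -5/√42, θ ≈ 140.49°.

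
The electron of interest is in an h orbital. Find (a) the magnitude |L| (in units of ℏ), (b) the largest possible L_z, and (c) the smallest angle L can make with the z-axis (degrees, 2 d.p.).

For an h orbital, l = 5.
|L| = ℏ√(5·6) = √30 ℏ ≈ 5.477ℏ.
L_z,max = lℏ = 5ℏ.
cos θ_min = 5/√30, so θ_min ≈ 24.09°.

|L| = √30 ℏ ≈ 5.477ℏ; L_z,max = 5ℏ; θ_min ≈ 24.09°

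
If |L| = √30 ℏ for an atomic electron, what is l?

Since |L|² = l(l+1)ℏ², l(l+1) = 30.
l² + l − 30 = 0 ⇒ l = 5.

l = 5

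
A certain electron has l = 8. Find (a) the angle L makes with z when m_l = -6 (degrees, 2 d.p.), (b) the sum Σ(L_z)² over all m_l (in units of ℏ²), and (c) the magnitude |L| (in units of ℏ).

θ(m_l=-6) ≈ 135.00°; Σ(L_z)² = 408 ℏ²; |L| = 6√2 ℏ ≈ 8.485ℏ

For m_l = -6: cos θ = -6/√72, θ ≈ 135.00°.
Σ m_l² = 408, so Σ(L_z)² = 408 ℏ².
|L| = ℏ√(8·9) = 6√2 ℏ ≈ 8.485ℏ.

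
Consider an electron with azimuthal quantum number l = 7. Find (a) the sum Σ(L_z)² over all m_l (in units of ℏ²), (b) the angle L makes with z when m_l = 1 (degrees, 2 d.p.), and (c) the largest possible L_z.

Σ(L_z)² = 280 ℏ²; θ(m_l=1) ≈ 82.32°; L_z,max = 7ℏ

Σ m_l² = 280, so Σ(L_z)² = 280 ℏ².
For m_l = 1: cos θ = 1/√56, θ ≈ 82.32°.
L_z,max = lℏ = 7ℏ.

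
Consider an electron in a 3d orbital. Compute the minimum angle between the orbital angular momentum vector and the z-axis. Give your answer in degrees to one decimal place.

θ_min ≈ 35.3°

The 3d subshell has l = 2.
|L| = ℏ√(l(l+1)) = √6 ℏ.
The smallest angle corresponds to the largest L_z, i.e. m_l = l = 2, giving L_z = 2ℏ.
cos θ_min = 2/√6, so θ_min ≈ 35.3°.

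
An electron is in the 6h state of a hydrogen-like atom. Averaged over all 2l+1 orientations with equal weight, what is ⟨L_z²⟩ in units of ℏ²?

The 6h subshell has l = 5.
m_l ∈ {-5, -4, -3, -2, -1, 0, 1, 2, 3, 4, 5}.
⟨L_z²⟩ = ℏ²·l(l+1)/3 = 10ℏ².

⟨L_z²⟩ = 10 ℏ²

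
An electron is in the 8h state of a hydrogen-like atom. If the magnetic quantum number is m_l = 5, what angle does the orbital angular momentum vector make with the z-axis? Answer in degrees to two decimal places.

θ ≈ 24.09°

The 8h subshell has l = 5.
|L| = ℏ√(l(l+1)) = √30 ℏ.
L_z = m_l ℏ = 5ℏ.
cos θ = L_z/|L| = 5/√30, so θ ≈ 24.09°.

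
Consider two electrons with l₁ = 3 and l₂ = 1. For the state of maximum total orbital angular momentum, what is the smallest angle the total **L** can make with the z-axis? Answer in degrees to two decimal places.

θ_min ≈ 26.57°

By the triangle rule, |l₁ − l₂| ≤ L ≤ l₁ + l₂.
So L can be 2, 3, 4.
The maximum is L = 4, with |L_tot| = ℏ√(4·5) = 2√5 ℏ.
The minimum angle with z is arccos(4/√20) ≈ 26.57°.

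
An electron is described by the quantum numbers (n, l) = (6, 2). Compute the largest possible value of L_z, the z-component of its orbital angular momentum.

L_z,max = 2ℏ

L_z = m_l ℏ with m_l ∈ {−2, …, 2}; the maximum is m_l = 2.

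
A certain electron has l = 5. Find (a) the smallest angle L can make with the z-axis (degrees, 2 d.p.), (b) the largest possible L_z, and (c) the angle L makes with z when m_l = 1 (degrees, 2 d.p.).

θ_min ≈ 24.09°; L_z,max = 5ℏ; θ(m_l=1) ≈ 79.48°

cos θ_min = 5/√30, so θ_min ≈ 24.09°.
L_z,max = lℏ = 5ℏ.
For m_l = 1: cos θ = 1/√30, θ ≈ 79.48°.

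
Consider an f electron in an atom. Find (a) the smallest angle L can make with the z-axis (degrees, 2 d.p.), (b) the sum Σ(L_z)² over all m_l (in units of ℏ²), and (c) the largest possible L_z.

The letter f corresponds to l = 3.
cos θ_min = 3/√12, so θ_min ≈ 30.00°.
Σ m_l² = 28, so Σ(L_z)² = 28 ℏ².
L_z,max = lℏ = 3ℏ.

θ_min ≈ 30.00°; Σ(L_z)² = 28 ℏ²; L_z,max = 3ℏ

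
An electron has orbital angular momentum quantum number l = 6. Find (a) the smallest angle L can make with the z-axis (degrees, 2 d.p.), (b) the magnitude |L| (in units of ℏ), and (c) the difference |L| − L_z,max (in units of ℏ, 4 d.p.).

cos θ_min = 6/√42, so θ_min ≈ 22.21°.
|L| = ℏ√(6·7) = √42 ℏ ≈ 6.481ℏ.
|L| − L_z,max = (√42 − 6)ℏ ≈ 0.4807ℏ.

θ_min ≈ 22.21°; |L| = √42 ℏ ≈ 6.481ℏ; |L|−L_z,max ≈ 0.4807ℏ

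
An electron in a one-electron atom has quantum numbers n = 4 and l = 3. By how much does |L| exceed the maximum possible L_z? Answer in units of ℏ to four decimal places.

|L| = 2√3 ℏ ≈ 3.4641ℏ, while L_z,max = lℏ = 3ℏ.
The difference is (2√3 − 3)ℏ ≈ 0.4641ℏ.

|L| − L_z,max ≈ 0.4641ℏ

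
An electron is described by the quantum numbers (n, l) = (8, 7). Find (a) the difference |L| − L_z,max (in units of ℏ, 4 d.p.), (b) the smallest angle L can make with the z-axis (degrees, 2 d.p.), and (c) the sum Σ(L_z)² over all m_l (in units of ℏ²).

|L| − L_z,max = (2√14 − 7)ℏ ≈ 0.4833ℏ.
cos θ_min = 7/√56, so θ_min ≈ 20.70°.
Σ m_l² = 280, so Σ(L_z)² = 280 ℏ².

|L|−L_z,max ≈ 0.4833ℏ; θ_min ≈ 20.70°; Σ(L_z)² = 280 ℏ²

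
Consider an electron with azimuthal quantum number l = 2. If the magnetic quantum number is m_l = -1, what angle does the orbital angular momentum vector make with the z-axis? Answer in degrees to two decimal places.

|L|² = l(l+1)ℏ² = 6ℏ², so |L| = √6 ℏ.
L_z = m_l ℏ = −1ℏ.
cos θ = L_z/|L| = -1/√6, so θ ≈ 114.09°.

θ ≈ 114.09°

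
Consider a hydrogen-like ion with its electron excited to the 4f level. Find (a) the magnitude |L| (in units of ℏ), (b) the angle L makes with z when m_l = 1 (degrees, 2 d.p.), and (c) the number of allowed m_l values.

|L| = 2√3 ℏ ≈ 3.464ℏ; θ(m_l=1) ≈ 73.22°; 7 values

The 4f level has l = 3.
|L| = ℏ√(3·4) = 2√3 ℏ ≈ 3.464ℏ.
For m_l = 1: cos θ = 1/√12, θ ≈ 73.22°.
There are 2l+1 = 7 values of m_l.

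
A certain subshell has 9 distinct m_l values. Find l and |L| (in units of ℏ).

Since there are 2l+1 = 9 values of m_l, l = 4.
Then |L| = √(l(l+1)) ℏ = 2√5 ℏ.

l = 4, |L| = 2√5 ℏ ≈ 4.472ℏ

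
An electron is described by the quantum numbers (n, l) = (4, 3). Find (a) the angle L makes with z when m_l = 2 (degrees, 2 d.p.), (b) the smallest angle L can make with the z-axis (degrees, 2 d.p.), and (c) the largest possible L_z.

θ(m_l=2) ≈ 54.74°; θ_min ≈ 30.00°; L_z,max = 3ℏ

For m_l = 2: cos θ = 2/√12, θ ≈ 54.74°.
cos θ_min = 3/√12, so θ_min ≈ 30.00°.
L_z,max = lℏ = 3ℏ.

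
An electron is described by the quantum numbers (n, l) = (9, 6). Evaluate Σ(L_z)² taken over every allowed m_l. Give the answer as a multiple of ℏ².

The allowed m_l values are -6, -5, -4, -3, -2, -1, 0, 1, 2, 3, 4, 5, 6.
Summing m² from −6 to 6: Σ m_l² = 182.

Σ(L_z)² = 182 ℏ²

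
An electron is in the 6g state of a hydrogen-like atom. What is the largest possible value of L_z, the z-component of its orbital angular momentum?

The 6g subshell has l = 4.
L_z = m_l ℏ with m_l ∈ {−4, …, 4}; the maximum is m_l = 4.

L_z,max = 4ℏ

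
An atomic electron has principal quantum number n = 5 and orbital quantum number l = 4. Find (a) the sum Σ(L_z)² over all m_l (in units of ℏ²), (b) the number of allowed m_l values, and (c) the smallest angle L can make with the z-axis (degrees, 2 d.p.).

Σ m_l² = 60, so Σ(L_z)² = 60 ℏ².
There are 2l+1 = 9 values of m_l.
cos θ_min = 4/√20, so θ_min ≈ 26.57°.

Σ(L_z)² = 60 ℏ²; 9 values; θ_min ≈ 26.57°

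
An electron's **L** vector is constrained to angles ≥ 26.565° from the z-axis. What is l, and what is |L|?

l = 4, |L| = 2√5 ℏ ≈ 4.472ℏ

cos θ_min = l/√(l(l+1)) = √(l/(l+1)), so l/(l+1) = cos²(26.565°) = 0.8000.
Solving: l = 4.
Then |L| = ℏ√(4·5) = 2√5 ℏ.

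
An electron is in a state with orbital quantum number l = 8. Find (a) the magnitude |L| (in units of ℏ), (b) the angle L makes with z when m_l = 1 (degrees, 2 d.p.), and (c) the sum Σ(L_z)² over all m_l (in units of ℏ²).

|L| = 6√2 ℏ ≈ 8.485ℏ; θ(m_l=1) ≈ 83.23°; Σ(L_z)² = 408 ℏ²

|L| = ℏ√(8·9) = 6√2 ℏ ≈ 8.485ℏ.
For m_l = 1: cos θ = 1/√72, θ ≈ 83.23°.
Σ m_l² = 408, so Σ(L_z)² = 408 ℏ².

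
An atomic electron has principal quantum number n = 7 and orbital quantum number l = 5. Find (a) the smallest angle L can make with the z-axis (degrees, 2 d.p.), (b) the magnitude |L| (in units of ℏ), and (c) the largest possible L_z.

cos θ_min = 5/√30, so θ_min ≈ 24.09°.
|L| = ℏ√(5·6) = √30 ℏ ≈ 5.477ℏ.
L_z,max = lℏ = 5ℏ.

θ_min ≈ 24.09°; |L| = √30 ℏ ≈ 5.477ℏ; L_z,max = 5ℏ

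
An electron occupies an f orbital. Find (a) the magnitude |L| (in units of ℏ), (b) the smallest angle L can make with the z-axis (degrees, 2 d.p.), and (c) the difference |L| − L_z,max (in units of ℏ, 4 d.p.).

|L| = 2√3 ℏ ≈ 3.464ℏ; θ_min ≈ 30.00°; |L|−L_z,max ≈ 0.4641ℏ

An f state has l = 3.
|L| = ℏ√(3·4) = 2√3 ℏ ≈ 3.464ℏ.
cos θ_min = 3/√12, so θ_min ≈ 30.00°.
|L| − L_z,max = (2√3 − 3)ℏ ≈ 0.4641ℏ.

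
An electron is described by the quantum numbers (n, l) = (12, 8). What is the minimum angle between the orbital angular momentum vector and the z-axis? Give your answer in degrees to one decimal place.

θ_min ≈ 19.5°

|L| = ℏ√(l(l+1)) = 6√2 ℏ.
The smallest angle corresponds to the largest L_z, i.e. m_l = l = 8, giving L_z = 8ℏ.
cos θ_min = 8/√72, so θ_min ≈ 19.5°.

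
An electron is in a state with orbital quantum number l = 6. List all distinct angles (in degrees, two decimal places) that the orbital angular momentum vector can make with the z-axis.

|L|² = l(l+1)ℏ² = 42ℏ², so |L| = √42 ℏ.
cos θ = m_l/√42 for each m_l ∈ {-6, -5, -4, -3, -2, -1, 0, 1, 2, 3, 4, 5, 6}.

θ ∈ {22.21°, 39.51°, 51.89°, 62.42°, 72.02°, 81.12°, 90.00°, 98.88°, 107.98°, 117.58°, 128.11°, 140.49°, 157.79°}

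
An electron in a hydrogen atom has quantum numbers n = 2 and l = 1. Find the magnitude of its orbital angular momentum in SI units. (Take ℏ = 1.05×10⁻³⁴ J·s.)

|L| = ℏ√(l(l+1)) = ℏ√(1·2) = √2 ℏ
Numerically, |L| = 1.414 × (1.05×10⁻³⁴ J·s) = 1.48×10⁻³⁴ J·s.

|L| = 1.48×10⁻³⁴ J·s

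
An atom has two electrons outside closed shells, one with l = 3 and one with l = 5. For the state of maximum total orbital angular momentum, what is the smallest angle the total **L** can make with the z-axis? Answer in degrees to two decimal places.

Angular momentum addition gives L = |l₁ − l₂|, …, l₁ + l₂.
Allowed values: L = 2, 3, 4, 5, 6, 7, 8.
The maximum is L = 8, with |L_tot| = ℏ√(8·9) = 6√2 ℏ.
The minimum angle with z is arccos(8/√72) ≈ 19.47°.

θ_min ≈ 19.47°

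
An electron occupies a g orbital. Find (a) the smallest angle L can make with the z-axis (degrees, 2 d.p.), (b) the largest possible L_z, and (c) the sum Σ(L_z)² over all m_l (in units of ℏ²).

θ_min ≈ 26.57°; L_z,max = 4ℏ; Σ(L_z)² = 60 ℏ²

For a g orbital, l = 4.
cos θ_min = 4/√20, so θ_min ≈ 26.57°.
L_z,max = lℏ = 4ℏ.
Σ m_l² = 60, so Σ(L_z)² = 60 ℏ².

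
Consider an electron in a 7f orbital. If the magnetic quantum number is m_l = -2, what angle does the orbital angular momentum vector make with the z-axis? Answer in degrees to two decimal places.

7f means n = 7, l = 3.
|L| = ℏ√(l(l+1)) = 2√3 ℏ.
L_z = m_l ℏ = −2ℏ.
cos θ = L_z/|L| = -2/√12, so θ ≈ 125.26°.

θ ≈ 125.26°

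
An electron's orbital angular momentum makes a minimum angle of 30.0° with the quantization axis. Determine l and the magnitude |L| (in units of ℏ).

cos²θ_min = l/(l+1) = 0.7500.
Solving: l = 3.
Then |L| = ℏ√(3·4) = 2√3 ℏ.

l = 3, |L| = 2√3 ℏ ≈ 3.464ℏ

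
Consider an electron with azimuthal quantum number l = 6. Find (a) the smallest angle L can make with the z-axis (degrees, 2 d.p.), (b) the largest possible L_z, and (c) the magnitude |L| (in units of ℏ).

θ_min ≈ 22.21°; L_z,max = 6ℏ; |L| = √42 ℏ ≈ 6.481ℏ

cos θ_min = 6/√42, so θ_min ≈ 22.21°.
L_z,max = lℏ = 6ℏ.
|L| = ℏ√(6·7) = √42 ℏ ≈ 6.481ℏ.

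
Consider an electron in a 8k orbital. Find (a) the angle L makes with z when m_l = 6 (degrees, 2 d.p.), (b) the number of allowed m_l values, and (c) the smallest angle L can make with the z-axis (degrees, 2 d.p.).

θ(m_l=6) ≈ 36.70°; 15 values; θ_min ≈ 20.70°

The 8k subshell has l = 7.
For m_l = 6: cos θ = 6/√56, θ ≈ 36.70°.
There are 2l+1 = 15 values of m_l.
cos θ_min = 7/√56, so θ_min ≈ 20.70°.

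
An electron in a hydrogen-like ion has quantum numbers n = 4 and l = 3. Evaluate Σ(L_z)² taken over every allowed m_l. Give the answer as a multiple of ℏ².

m_l runs from −3 to 3, i.e. {-3, -2, -1, 0, 1, 2, 3}.
Summing m² from −3 to 3: Σ m_l² = 28.

Σ(L_z)² = 28 ℏ²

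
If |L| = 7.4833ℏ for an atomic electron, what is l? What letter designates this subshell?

(|L|/ℏ)² = l(l+1) = 56.
Solving: l = 7.

l = 7 (k orbital)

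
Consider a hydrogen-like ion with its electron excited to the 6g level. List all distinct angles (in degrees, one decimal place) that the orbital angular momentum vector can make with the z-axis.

θ ∈ {26.6°, 47.9°, 63.4°, 77.1°, 90.0°, 102.9°, 116.6°, 132.1°, 153.4°}

The 6g level has l = 4.
|L| = √(l(l+1)) ℏ = 2√5 ℏ.
cos θ = m_l/√20 for each m_l ∈ {-4, -3, -2, -1, 0, 1, 2, 3, 4}.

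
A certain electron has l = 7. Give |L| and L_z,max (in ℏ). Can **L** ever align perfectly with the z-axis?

No: L_z,max = 7ℏ < |L| = 2√14 ℏ ≈ 7.483ℏ

|L| = 2√14 ℏ ≈ 7.4833ℏ, while L_z,max = lℏ = 7ℏ.
Since |L| > L_z,max, the vector can never point exactly along z; the closest it comes is θ_min = arccos(7/√56) ≈ 20.7°.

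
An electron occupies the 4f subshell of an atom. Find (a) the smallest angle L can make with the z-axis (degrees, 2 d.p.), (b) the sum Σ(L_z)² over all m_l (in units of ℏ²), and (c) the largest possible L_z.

For 4f, l = 3.
cos θ_min = 3/√12, so θ_min ≈ 30.00°.
Σ m_l² = 28, so Σ(L_z)² = 28 ℏ².
L_z,max = lℏ = 3ℏ.

θ_min ≈ 30.00°; Σ(L_z)² = 28 ℏ²; L_z,max = 3ℏ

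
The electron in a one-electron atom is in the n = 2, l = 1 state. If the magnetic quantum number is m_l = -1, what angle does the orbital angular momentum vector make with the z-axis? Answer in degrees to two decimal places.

|L|² = l(l+1)ℏ² = 2ℏ², so |L| = √2 ℏ.
L_z = m_l ℏ = −1ℏ.
cos θ = L_z/|L| = -1/√2, so θ ≈ 135.00°.

θ ≈ 135.00°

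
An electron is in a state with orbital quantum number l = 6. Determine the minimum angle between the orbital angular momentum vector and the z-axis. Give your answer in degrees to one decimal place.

|L| = √(l(l+1)) ℏ = √42 ℏ.
The smallest angle corresponds to the largest L_z, i.e. m_l = l = 6, giving L_z = 6ℏ.
cos θ_min = 6/√42, so θ_min ≈ 22.2°.

θ_min ≈ 22.2°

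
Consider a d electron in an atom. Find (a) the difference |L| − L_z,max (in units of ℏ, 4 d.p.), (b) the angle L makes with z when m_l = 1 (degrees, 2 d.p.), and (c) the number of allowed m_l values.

|L|−L_z,max ≈ 0.4495ℏ; θ(m_l=1) ≈ 65.91°; 5 values

A d state has l = 2.
|L| − L_z,max = (√6 − 2)ℏ ≈ 0.4495ℏ.
For m_l = 1: cos θ = 1/√6, θ ≈ 65.91°.
There are 2l+1 = 5 values of m_l.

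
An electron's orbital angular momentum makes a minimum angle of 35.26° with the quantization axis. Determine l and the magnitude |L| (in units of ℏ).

cos θ_min = l/√(l(l+1)) = √(l/(l+1)), so l/(l+1) = cos²(35.26°) = 0.6667.
l = cos²θ/sin²θ ≈ 2.
Then |L| = ℏ√(2·3) = √6 ℏ.

l = 2, |L| = √6 ℏ ≈ 2.449ℏ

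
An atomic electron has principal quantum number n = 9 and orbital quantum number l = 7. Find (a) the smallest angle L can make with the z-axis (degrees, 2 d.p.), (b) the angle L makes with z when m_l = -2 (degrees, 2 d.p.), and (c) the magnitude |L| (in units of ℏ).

cos θ_min = 7/√56, so θ_min ≈ 20.70°.
For m_l = -2: cos θ = -2/√56, θ ≈ 105.50°.
|L| = ℏ√(7·8) = 2√14 ℏ ≈ 7.483ℏ.

θ_min ≈ 20.70°; θ(m_l=-2) ≈ 105.50°; |L| = 2√14 ℏ ≈ 7.483ℏ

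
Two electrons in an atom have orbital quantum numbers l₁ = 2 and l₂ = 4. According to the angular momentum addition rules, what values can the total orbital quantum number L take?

L = 2, 3, 4, 5, 6

The total orbital quantum number L ranges from |l₁ − l₂| to l₁ + l₂ in integer steps.
So L can be 2, 3, 4, 5, 6.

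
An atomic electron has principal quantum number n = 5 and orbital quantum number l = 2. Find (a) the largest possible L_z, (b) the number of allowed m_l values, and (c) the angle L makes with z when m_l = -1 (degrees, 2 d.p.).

L_z,max = lℏ = 2ℏ.
There are 2l+1 = 5 values of m_l.
For m_l = -1: cos θ = -1/√6, θ ≈ 114.09°.

L_z,max = 2ℏ; 5 values; θ(m_l=-1) ≈ 114.09°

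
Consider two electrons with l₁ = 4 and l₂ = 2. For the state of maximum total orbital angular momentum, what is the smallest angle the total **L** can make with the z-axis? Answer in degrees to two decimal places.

θ_min ≈ 22.21°

The total orbital quantum number L ranges from |l₁ − l₂| to l₁ + l₂ in integer steps.
So L can be 2, 3, 4, 5, 6.
The maximum is L = 6, with |L_tot| = ℏ√(6·7) = √42 ℏ.
The minimum angle with z is arccos(6/√42) ≈ 22.21°.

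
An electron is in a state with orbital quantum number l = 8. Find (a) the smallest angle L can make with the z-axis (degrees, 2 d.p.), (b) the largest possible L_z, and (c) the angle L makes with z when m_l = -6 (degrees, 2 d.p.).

θ_min ≈ 19.47°; L_z,max = 8ℏ; θ(m_l=-6) ≈ 135.00°

cos θ_min = 8/√72, so θ_min ≈ 19.47°.
L_z,max = lℏ = 8ℏ.
For m_l = -6: cos θ = -6/√72, θ ≈ 135.00°.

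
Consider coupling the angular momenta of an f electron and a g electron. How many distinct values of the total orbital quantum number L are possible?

Angular momentum addition gives L = |l₁ − l₂|, …, l₁ + l₂.
L ∈ {1, 2, 3, 4, 5, 6, 7}.
That is 7 values.

7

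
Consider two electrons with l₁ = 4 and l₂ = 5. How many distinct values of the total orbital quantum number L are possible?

L runs from |4 − 5| = 1 to 4 + 5 = 9.
So L can be 1, 2, 3, 4, 5, 6, 7, 8, 9.
That is 9 values.

9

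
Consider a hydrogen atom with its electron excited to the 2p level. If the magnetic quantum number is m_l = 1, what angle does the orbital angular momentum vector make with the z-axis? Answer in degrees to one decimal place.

The 2p level has l = 1.
|L| = ℏ√(l(l+1)) = √2 ℏ.
L_z = m_l ℏ = 1ℏ.
cos θ = L_z/|L| = 1/√2, so θ ≈ 45.0°.

θ ≈ 45.0°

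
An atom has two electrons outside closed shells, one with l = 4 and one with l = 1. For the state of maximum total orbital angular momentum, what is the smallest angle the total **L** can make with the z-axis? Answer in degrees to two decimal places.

Angular momentum addition gives L = |l₁ − l₂|, …, l₁ + l₂.
L ∈ {3, 4, 5}.
The maximum is L = 5, with |L_tot| = ℏ√(5·6) = √30 ℏ.
The minimum angle with z is arccos(5/√30) ≈ 24.09°.

θ_min ≈ 24.09°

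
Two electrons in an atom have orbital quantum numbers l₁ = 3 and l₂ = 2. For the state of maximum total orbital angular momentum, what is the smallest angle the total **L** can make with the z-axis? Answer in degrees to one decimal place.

By the triangle rule, |l₁ − l₂| ≤ L ≤ l₁ + l₂.
Allowed values: L = 1, 2, 3, 4, 5.
The maximum is L = 5, with |L_tot| = ℏ√(5·6) = √30 ℏ.
The minimum angle with z is arccos(5/√30) ≈ 24.1°.

θ_min ≈ 24.1°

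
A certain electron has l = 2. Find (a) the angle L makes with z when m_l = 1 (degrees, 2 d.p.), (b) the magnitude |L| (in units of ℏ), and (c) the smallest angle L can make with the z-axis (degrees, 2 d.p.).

For m_l = 1: cos θ = 1/√6, θ ≈ 65.91°.
|L| = ℏ√(2·3) = √6 ℏ ≈ 2.449ℏ.
cos θ_min = 2/√6, so θ_min ≈ 35.26°.

θ(m_l=1) ≈ 65.91°; |L| = √6 ℏ ≈ 2.449ℏ; θ_min ≈ 35.26°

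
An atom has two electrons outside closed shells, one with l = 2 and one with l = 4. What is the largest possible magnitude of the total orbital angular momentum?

|L_tot|_max = √42 ℏ ≈ 6.481ℏ

The total orbital quantum number L ranges from |l₁ − l₂| to l₁ + l₂ in integer steps.
So L can be 2, 3, 4, 5, 6.
The largest magnitude corresponds to L = 6: |L_tot| = ℏ√(6·7) = √42 ℏ.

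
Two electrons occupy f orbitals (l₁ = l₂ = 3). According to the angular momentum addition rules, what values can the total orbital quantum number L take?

Angular momentum addition gives L = |l₁ − l₂|, …, l₁ + l₂.
So L can be 0, 1, 2, 3, 4, 5, 6.

L = 0, 1, 2, 3, 4, 5, 6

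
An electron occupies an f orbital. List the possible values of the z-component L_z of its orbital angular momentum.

L_z ∈ {−3ℏ, −2ℏ, −ℏ, 0, ℏ, 2ℏ, 3ℏ}

The letter f corresponds to l = 3.
L_z = m_l ℏ with m_l ranging from −l to +l in integer steps.
For l = 3: m_l ∈ {-3, -2, -1, 0, 1, 2, 3}.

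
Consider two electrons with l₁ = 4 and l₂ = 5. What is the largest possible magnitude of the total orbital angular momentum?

|L_tot|_max = 3√10 ℏ ≈ 9.487ℏ

The total orbital quantum number L ranges from |l₁ − l₂| to l₁ + l₂ in integer steps.
Allowed values: L = 1, 2, 3, 4, 5, 6, 7, 8, 9.
The largest magnitude corresponds to L = 9: |L_tot| = ℏ√(9·10) = 3√10 ℏ.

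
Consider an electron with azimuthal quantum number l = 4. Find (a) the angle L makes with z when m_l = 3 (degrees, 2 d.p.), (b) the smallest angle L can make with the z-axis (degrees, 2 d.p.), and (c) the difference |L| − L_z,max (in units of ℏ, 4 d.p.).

θ(m_l=3) ≈ 47.87°; θ_min ≈ 26.57°; |L|−L_z,max ≈ 0.4721ℏ

For m_l = 3: cos θ = 3/√20, θ ≈ 47.87°.
cos θ_min = 4/√20, so θ_min ≈ 26.57°.
|L| − L_z,max = (2√5 − 4)ℏ ≈ 0.4721ℏ.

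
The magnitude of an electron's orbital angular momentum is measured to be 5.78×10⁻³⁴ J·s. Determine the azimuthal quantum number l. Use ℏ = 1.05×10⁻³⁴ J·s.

In units of ℏ, |L| ≈ 5.505.
(|L|/ℏ)² = l(l+1) ≈ 30.30 ⇒ l = 5.

l = 5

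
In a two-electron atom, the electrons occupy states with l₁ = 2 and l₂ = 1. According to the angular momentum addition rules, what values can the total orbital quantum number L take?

L = 1, 2, 3

Angular momentum addition gives L = |l₁ − l₂|, …, l₁ + l₂.
Allowed values: L = 1, 2, 3.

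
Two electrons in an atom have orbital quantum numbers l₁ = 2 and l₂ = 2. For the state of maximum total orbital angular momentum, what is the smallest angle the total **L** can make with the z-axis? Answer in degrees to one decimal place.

θ_min ≈ 26.6°

Angular momentum addition gives L = |l₁ − l₂|, …, l₁ + l₂.
L ∈ {0, 1, 2, 3, 4}.
The maximum is L = 4, with |L_tot| = ℏ√(4·5) = 2√5 ℏ.
The minimum angle with z is arccos(4/√20) ≈ 26.6°.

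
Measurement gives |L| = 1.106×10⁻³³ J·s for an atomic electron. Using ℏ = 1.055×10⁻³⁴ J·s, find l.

|L|/ℏ = (1.106×10⁻³³)/(1.055×10⁻³⁴) ≈ 10.483.
(|L|/ℏ)² = l(l+1) ≈ 109.90 ⇒ l = 10.

l = 10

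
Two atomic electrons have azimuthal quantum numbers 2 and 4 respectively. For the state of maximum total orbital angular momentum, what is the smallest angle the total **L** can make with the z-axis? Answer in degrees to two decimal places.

θ_min ≈ 22.21°

By the triangle rule, |l₁ − l₂| ≤ L ≤ l₁ + l₂.
Allowed values: L = 2, 3, 4, 5, 6.
The maximum is L = 6, with |L_tot| = ℏ√(6·7) = √42 ℏ.
The minimum angle with z is arccos(6/√42) ≈ 22.21°.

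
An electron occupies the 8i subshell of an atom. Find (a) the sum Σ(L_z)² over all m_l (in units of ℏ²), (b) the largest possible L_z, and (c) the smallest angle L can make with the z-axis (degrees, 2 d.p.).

8i means n = 8, l = 6.
Σ m_l² = 182, so Σ(L_z)² = 182 ℏ².
L_z,max = lℏ = 6ℏ.
cos θ_min = 6/√42, so θ_min ≈ 22.21°.

Σ(L_z)² = 182 ℏ²; L_z,max = 6ℏ; θ_min ≈ 22.21°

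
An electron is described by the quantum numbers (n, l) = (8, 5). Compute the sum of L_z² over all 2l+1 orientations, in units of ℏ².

m_l runs from −5 to 5, i.e. {-5, -4, -3, -2, -1, 0, 1, 2, 3, 4, 5}.
Σ m_l² = l(l+1)(2l+1)/3 = 5·6·11/3 = 110.

Σ(L_z)² = 110 ℏ²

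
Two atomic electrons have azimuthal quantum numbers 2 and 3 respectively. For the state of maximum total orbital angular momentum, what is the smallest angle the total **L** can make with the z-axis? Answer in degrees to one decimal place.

Angular momentum addition gives L = |l₁ − l₂|, …, l₁ + l₂.
So L can be 1, 2, 3, 4, 5.
The maximum is L = 5, with |L_tot| = ℏ√(5·6) = √30 ℏ.
The minimum angle with z is arccos(5/√30) ≈ 24.1°.

θ_min ≈ 24.1°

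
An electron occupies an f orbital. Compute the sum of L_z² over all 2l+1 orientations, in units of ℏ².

Σ(L_z)² = 28 ℏ²

For an f orbital, l = 3.
m_l runs from −3 to 3, i.e. {-3, -2, -1, 0, 1, 2, 3}.
Σ m_l² = 2·(1 + 4 + 9) = 28.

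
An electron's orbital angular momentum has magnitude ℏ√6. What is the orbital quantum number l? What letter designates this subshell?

Since |L|² = l(l+1)ℏ², l(l+1) = 6.
The positive root is l = 2.

l = 2 (d orbital)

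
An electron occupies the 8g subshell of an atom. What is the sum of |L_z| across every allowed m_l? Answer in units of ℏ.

For 8g, l = 4.
The allowed m_l values are -4, -3, -2, -1, 0, 1, 2, 3, 4.
Σ|m_l| = 2·4(4+1)/2 = 20.

Σ|L_z| = 20 ℏ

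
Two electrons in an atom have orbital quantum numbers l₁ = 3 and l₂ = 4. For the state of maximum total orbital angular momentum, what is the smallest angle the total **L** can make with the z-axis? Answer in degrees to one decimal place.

θ_min ≈ 20.7°

Angular momentum addition gives L = |l₁ − l₂|, …, l₁ + l₂.
L ∈ {1, 2, 3, 4, 5, 6, 7}.
The maximum is L = 7, with |L_tot| = ℏ√(7·8) = 2√14 ℏ.
The minimum angle with z is arccos(7/√56) ≈ 20.7°.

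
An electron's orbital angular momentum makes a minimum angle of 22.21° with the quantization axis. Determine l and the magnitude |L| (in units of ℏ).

l = 6, |L| = √42 ℏ ≈ 6.481ℏ

cos θ_min = l/√(l(l+1)) = √(l/(l+1)), so l/(l+1) = cos²(22.21°) = 0.8571.
Solving: l = 6.
Then |L| = ℏ√(6·7) = √42 ℏ.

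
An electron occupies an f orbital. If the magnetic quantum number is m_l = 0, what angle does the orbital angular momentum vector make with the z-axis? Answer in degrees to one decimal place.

For an f orbital, l = 3.
|L|² = l(l+1)ℏ² = 12ℏ², so |L| = 2√3 ℏ.
L_z = m_l ℏ = 0ℏ.
cos θ = L_z/|L| = 0/√12, so θ ≈ 90.0°.

θ ≈ 90.0°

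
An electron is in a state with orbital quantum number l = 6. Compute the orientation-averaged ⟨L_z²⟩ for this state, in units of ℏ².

⟨L_z²⟩ = 14 ℏ²

The allowed m_l values are -6, -5, -4, -3, -2, -1, 0, 1, 2, 3, 4, 5, 6.
Average of L_z² over 13 states: 182/13 ℏ² = 14 ℏ².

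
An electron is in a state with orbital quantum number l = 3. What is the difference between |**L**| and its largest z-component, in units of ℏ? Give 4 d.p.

|L| − L_z,max ≈ 0.4641ℏ

|L| = 2√3 ℏ ≈ 3.4641ℏ, while L_z,max = lℏ = 3ℏ.
The difference is (2√3 − 3)ℏ ≈ 0.4641ℏ.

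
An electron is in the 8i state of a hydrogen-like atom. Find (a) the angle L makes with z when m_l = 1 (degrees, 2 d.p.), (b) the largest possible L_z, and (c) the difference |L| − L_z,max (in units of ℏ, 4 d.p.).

θ(m_l=1) ≈ 81.12°; L_z,max = 6ℏ; |L|−L_z,max ≈ 0.4807ℏ

The 8i subshell has l = 6.
For m_l = 1: cos θ = 1/√42, θ ≈ 81.12°.
L_z,max = lℏ = 6ℏ.
|L| − L_z,max = (√42 − 6)ℏ ≈ 0.4807ℏ.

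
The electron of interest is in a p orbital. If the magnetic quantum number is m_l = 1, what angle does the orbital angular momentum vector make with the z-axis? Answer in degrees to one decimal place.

A p state has l = 1.
|L|² = l(l+1)ℏ² = 2ℏ², so |L| = √2 ℏ.
L_z = m_l ℏ = 1ℏ.
cos θ = L_z/|L| = 1/√2, so θ ≈ 45.0°.

θ ≈ 45.0°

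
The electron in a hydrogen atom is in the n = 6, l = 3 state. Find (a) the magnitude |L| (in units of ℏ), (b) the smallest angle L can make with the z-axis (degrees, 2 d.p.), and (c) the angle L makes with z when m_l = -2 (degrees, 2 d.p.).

|L| = ℏ√(3·4) = 2√3 ℏ ≈ 3.464ℏ.
cos θ_min = 3/√12, so θ_min ≈ 30.00°.
For m_l = -2: cos θ = -2/√12, θ ≈ 125.26°.

|L| = 2√3 ℏ ≈ 3.464ℏ; θ_min ≈ 30.00°; θ(m_l=-2) ≈ 125.26°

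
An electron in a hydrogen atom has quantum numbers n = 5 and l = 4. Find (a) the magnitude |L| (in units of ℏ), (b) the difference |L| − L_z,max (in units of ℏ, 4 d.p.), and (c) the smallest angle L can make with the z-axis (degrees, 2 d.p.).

|L| = 2√5 ℏ ≈ 4.472ℏ; |L|−L_z,max ≈ 0.4721ℏ; θ_min ≈ 26.57°

|L| = ℏ√(4·5) = 2√5 ℏ ≈ 4.472ℏ.
|L| − L_z,max = (2√5 − 4)ℏ ≈ 0.4721ℏ.
cos θ_min = 4/√20, so θ_min ≈ 26.57°.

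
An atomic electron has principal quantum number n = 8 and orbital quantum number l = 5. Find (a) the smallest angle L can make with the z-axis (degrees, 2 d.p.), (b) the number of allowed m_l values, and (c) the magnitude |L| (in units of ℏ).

θ_min ≈ 24.09°; 11 values; |L| = √30 ℏ ≈ 5.477ℏ

cos θ_min = 5/√30, so θ_min ≈ 24.09°.
There are 2l+1 = 11 values of m_l.
|L| = ℏ√(5·6) = √30 ℏ ≈ 5.477ℏ.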